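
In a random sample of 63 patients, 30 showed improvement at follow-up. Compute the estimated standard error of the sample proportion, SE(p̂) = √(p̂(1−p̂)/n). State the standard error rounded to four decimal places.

SE = 0.0629

Sample proportion p̂ = 30/63 = 0.47619.
p̂(1−p̂) = 0.47619·0.52381 = 0.249433.
SE = √(0.249433/63) = 0.0629.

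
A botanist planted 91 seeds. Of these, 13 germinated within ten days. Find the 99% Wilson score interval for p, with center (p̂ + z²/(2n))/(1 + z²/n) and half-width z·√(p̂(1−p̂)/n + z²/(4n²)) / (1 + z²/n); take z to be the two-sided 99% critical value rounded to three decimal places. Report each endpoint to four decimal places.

(0.0727, 0.2615)

Here p̂ = 13/91 = 0.14286 and z = 2.576 (z² = 6.635776).
1 + z²/n = 1.072921.
Adjusted center: (0.14286 + z²/(2n))/1.072921 = 0.16713.
Radicand: p̂(1−p̂)/n + z²/(4n²) = 0.001345593 + 0.000200331 = 0.001545924.
Half-width = 2.576·√0.001545924/1.072921 = 0.09440.
So the interval runs from 0.0727 to 0.2615.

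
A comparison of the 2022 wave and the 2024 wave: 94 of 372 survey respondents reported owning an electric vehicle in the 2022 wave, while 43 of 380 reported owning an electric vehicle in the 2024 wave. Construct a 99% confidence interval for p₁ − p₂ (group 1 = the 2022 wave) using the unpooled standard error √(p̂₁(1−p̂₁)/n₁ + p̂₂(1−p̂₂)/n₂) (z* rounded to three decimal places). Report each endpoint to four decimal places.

p̂₁ = 94/372 = 0.25269, p̂₂ = 43/380 = 0.11316; p̂₁ − p̂₂ = 0.13953.
SE = √(0.000507626 + 0.000264087) = √0.000771713 = 0.027780.
z* = 2.576 at the 99% level. Margin = 2.576·0.027780 = 0.07156.
Interval: 0.13953 ± 0.07156 → (0.0680, 0.2111).

(0.0680, 0.2111)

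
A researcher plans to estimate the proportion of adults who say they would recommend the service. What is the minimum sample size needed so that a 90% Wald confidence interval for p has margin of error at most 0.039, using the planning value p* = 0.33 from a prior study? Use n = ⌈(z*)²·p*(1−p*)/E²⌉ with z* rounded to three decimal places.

n = 394

z* = 1.645 at the 90% level.
p*(1−p*) = 0.2211.
Required n before rounding: 2.706025 × 0.2211 / 0.039² = 393.361.
Rounding up, n = 394.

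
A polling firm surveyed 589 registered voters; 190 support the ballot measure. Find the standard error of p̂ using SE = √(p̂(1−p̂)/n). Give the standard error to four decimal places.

SE = 0.0193

Sample proportion p̂ = 190/589 = 0.32258.
p̂(1−p̂) = 0.32258·0.67742 = 0.218522.
SE = √(0.218522/589) = √0.000371005 = 0.0193.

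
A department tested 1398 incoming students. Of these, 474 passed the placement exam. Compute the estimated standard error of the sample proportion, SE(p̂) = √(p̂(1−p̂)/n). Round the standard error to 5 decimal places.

SE = 0.01266

With x = 474 successes in n = 1398, p̂ = 0.33906.
p̂(1−p̂) = 0.224098.
Dividing by n and taking the root: √0.000160299 = 0.01266.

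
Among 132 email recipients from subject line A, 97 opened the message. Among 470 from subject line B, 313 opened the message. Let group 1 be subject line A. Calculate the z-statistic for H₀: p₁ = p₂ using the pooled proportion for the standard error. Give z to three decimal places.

p̂₁ = 97/132 = 0.73485, p̂₂ = 313/470 = 0.66596.
Pooling: p̂ = 410/602 = 0.68106.
Pooled SE = √[0.2172161·0.00970342] ≈ 0.045910.
z = (p̂₁ − p̂₂)/SE = (0.73485 − 0.66596)/0.045910 = 0.06889/0.045910 = 1.501.

z = 1.501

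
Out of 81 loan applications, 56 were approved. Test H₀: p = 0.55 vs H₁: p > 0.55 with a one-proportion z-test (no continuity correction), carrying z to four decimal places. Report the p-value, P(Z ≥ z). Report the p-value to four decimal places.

Sample proportion p̂ = 56/81 = 0.69136.
SE₀ = √(0.55·0.45/81) = 0.055277.
z = (p̂ − p₀)/SE = (56/81 − 0.55)/0.055277 ≈ 2.5573.
p-value = P(Z ≥ z) with z = 2.5573 → 0.0053.

p-value = 0.0053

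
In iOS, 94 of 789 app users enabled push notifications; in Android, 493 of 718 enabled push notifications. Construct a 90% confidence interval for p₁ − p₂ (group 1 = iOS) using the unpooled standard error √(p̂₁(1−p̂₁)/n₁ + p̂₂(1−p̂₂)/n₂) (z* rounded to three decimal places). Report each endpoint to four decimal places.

(-0.6017, -0.5333)

p̂₁ = 0.11914, p̂₂ = 0.68663, so the observed difference is -0.56749.
Unpooled SE = √(p̂₁(1−p̂₁)/n₁ + p̂₂(1−p̂₂)/n₂) = √(0.000133009 + 0.000299679) = 0.020801.
The 90% critical value is z* = 1.645. Margin of error = 0.03422.
CI: -0.56749 ± 0.03422 = (-0.6017, -0.5333).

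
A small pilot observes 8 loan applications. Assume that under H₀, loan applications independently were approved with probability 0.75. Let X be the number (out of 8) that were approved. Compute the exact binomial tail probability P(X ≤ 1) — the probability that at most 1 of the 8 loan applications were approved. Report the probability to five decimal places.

P = 0.00038

X is binomial with n = 8 and p = 0.75.
P(X ≤ 1) = C(8,0)·0.75^0·0.25^8 + C(8,1)·0.75^1·0.25^7.
= 0.000015 + 0.000366 = 0.00038.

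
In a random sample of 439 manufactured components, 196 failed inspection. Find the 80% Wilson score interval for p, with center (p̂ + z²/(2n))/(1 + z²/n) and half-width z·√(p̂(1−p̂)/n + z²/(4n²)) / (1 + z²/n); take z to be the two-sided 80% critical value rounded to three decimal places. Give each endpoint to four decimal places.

(0.4163, 0.4770)

Here p̂ = 196/439 = 0.44647 and z = 1.282 (z² = 1.643524).
Denominator 1 + z²/n = 1 + 1.643524/439 = 1.003744.
Center = (0.44647 + 0.001872)/1.003744 = 0.44667.
Radicand: p̂(1−p̂)/n + z²/(4n²) = 0.000562949 + 0.000002132 = 0.000565081.
Half-width = 1.282·√0.000565081/1.003744 = 0.03036.
Interval: 0.44667 ± 0.03036 → (0.4163, 0.4770).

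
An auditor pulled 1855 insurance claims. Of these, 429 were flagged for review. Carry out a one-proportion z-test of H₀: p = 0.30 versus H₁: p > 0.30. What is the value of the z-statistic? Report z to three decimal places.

With x = 429 successes in n = 1855, p̂ = 0.23127.
Null standard error: √(0.30·0.70/1855) = √0.000113208 = 0.010640.
z = (p̂ − p₀)/SE = (0.23127 − 0.30)/0.010640 = -6.460.

z = -6.460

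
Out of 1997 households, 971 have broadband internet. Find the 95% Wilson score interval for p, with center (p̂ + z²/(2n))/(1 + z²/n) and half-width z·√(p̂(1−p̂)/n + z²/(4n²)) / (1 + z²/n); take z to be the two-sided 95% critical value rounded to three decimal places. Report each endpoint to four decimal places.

(0.4644, 0.5082)

Here p̂ = 971/1997 = 0.48623 and z = 1.960 (z² = 3.841600).
1 + z²/n = 1.001924.
Adjusted center: (0.48623 + z²/(2n))/1.001924 = 0.48626.
Radicand: p̂(1−p̂)/n + z²/(4n²) = 0.000125093 + 0.000000241 = 0.000125334.
Half-width = 1.960·√0.000125334/1.001924 = 0.02190.
CI: 0.48626 ± 0.02190 = (0.4644, 0.5082).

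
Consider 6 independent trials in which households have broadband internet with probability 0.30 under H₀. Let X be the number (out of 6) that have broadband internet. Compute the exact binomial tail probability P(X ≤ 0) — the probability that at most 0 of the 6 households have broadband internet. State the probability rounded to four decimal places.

P = 0.1176

X ~ Binomial(n=6, p=0.30).
P(X ≤ 0) = C(6,0)·0.30^0·0.70^6.
= 0.117649 = 0.1176.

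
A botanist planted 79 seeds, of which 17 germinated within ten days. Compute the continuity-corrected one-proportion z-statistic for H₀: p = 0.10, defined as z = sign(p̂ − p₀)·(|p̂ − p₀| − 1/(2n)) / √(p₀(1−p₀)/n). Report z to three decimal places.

z = 3.225

With x = 17 successes in n = 79, p̂ = 0.21519. p̂ − p₀ = 0.115190.
Continuity correction 1/(2n) = 1/158 = 0.006329.
Corrected numerator: |0.115190| − 0.006329 = 0.108861.
Null standard error: √(0.10·0.90/79) = √0.001139241 = 0.033753.
z = +0.108861/0.033753 = 3.225.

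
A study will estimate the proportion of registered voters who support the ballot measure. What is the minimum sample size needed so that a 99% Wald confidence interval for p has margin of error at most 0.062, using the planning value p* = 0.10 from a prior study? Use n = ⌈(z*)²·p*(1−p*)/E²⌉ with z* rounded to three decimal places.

The 99% critical value is z* = 2.576.
p*(1−p*) = 0.10·0.90 = 0.0900.
Required n before rounding: 6.635776 × 0.0900 / 0.062² = 155.364.
⌈155.364⌉ = 156.

n = 156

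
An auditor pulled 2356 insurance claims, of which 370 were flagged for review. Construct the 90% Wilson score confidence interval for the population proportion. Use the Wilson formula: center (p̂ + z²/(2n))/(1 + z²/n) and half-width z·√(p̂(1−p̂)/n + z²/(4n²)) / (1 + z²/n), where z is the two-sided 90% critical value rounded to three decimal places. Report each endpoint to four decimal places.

p̂ = 370/2356 = 0.15705; z = 1.645, so z² = 2.706025.
1 + z²/n = 1.001149.
Adjusted center: (0.15705 + z²/(2n))/1.001149 = 0.15744.
Radicand: p̂(1−p̂)/n + z²/(4n²) = 0.000056189 + 0.000000122 = 0.000056311.
Half-width = 1.645·√0.000056311/1.001149 = 0.01233.
So the interval runs from 0.1451 to 0.1698.

(0.1451, 0.1698)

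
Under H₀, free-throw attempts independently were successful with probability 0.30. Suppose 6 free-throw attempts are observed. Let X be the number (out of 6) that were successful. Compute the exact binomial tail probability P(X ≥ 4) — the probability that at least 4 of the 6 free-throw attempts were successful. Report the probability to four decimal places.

X ~ Binomial(n=6, p=0.30).
P(X ≥ 4) = C(6,4)·0.30^4·0.70^2 + C(6,5)·0.30^5·0.70^1 + C(6,6)·0.30^6·0.70^0.
= 0.059535 + 0.010206 + 0.000729 = 0.0705.

P = 0.0705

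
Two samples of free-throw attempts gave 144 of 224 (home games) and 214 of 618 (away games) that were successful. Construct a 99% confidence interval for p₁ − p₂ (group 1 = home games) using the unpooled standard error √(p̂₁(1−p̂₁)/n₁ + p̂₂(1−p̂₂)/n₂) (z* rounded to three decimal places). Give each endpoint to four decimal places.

(0.2005, 0.3927)

p̂₁ = 0.64286, p̂₂ = 0.34628, so the observed difference is 0.29658.
Unpooled SE = √(p̂₁(1−p̂₁)/n₁ + p̂₂(1−p̂₂)/n₂) = √(0.001024964 + 0.000366294) = 0.037300.
For 99% confidence, z* = 2.576. Margin of error = 0.09608.
So the interval runs from 0.2005 to 0.3927.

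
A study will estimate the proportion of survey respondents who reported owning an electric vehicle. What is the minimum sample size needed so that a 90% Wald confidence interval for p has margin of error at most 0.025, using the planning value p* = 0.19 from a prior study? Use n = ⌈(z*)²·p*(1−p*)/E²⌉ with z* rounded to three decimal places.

The 90% critical value is z* = 1.645.
p*(1−p*) = 0.19·0.81 = 0.1539.
Required n before rounding: 2.706025 × 0.1539 / 0.025² = 666.332.
Rounding up, n = 667.

n = 667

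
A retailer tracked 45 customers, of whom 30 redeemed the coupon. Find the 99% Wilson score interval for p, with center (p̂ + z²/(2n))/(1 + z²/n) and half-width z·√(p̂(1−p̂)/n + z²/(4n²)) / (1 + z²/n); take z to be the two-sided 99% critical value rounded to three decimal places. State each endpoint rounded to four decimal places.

Here p̂ = 30/45 = 0.66667 and z = 2.576 (z² = 6.635776).
Denominator 1 + z²/n = 1 + 6.635776/45 = 1.147462.
Adjusted center: (0.66667 + z²/(2n))/1.147462 = 0.64525.
Radicand: p̂(1−p̂)/n + z²/(4n²) = 0.004938272 + 0.000819232 = 0.005757504.
Half-width = z·√(radicand)/denom = 2.576·0.075878/1.147462 = 0.17034.
CI: 0.64525 ± 0.17034 = (0.4749, 0.8156).

(0.4749, 0.8156)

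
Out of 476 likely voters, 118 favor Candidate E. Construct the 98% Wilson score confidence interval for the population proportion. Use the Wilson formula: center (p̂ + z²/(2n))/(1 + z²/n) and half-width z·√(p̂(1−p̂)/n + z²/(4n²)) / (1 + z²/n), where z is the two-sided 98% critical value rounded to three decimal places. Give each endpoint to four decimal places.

(0.2049, 0.2966)

p̂ = 118/476 = 0.24790; z = 2.326, so z² = 5.410276.
Denominator 1 + z²/n = 1 + 5.410276/476 = 1.011366.
Adjusted center: (0.24790 + z²/(2n))/1.011366 = 0.25073.
Radicand: p̂(1−p̂)/n + z²/(4n²) = 0.000391692 + 0.000005970 = 0.000397662.
Half-width = z·√(radicand)/denom = 2.326·0.019941/1.011366 = 0.04586.
So the interval runs from 0.2049 to 0.2966.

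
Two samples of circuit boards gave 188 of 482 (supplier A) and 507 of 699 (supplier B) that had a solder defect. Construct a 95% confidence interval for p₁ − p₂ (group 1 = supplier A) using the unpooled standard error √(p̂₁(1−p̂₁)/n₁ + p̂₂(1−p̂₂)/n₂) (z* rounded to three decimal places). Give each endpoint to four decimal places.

p̂₁ = 0.39004, p̂₂ = 0.72532, so the observed difference is -0.33528.
Unpooled SE = √(p̂₁(1−p̂₁)/n₁ + p̂₂(1−p̂₂)/n₂) = √(0.000493587 + 0.000285022) = 0.027904.
z* = 1.960 at the 95% level. Margin of error = 0.05469.
Interval: -0.33528 ± 0.05469 → (-0.3900, -0.2806).

(-0.3900, -0.2806)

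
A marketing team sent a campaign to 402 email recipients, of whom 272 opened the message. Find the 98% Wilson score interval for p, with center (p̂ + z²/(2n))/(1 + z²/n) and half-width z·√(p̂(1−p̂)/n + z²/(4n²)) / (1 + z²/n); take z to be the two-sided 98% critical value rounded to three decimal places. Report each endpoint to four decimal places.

(0.6203, 0.7282)

p̂ = 272/402 = 0.67662; z = 2.326, so z² = 5.410276.
1 + z²/n = 1.013458.
Adjusted center: (0.67662 + z²/(2n))/1.013458 = 0.67427.
Radicand: p̂(1−p̂)/n + z²/(4n²) = 0.000544295 + 0.000008370 = 0.000552665.
Half-width = z·√(radicand)/denom = 2.326·0.023509/1.013458 = 0.05396.
CI: 0.67427 ± 0.05396 = (0.6203, 0.7282).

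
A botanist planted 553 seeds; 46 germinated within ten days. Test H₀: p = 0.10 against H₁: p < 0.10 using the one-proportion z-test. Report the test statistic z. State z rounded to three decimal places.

Sample proportion p̂ = 46/553 = 0.08318.
Under H₀, SE = √(p₀(1−p₀)/n) = √(0.10·0.90/553) = √0.000162749 = 0.012757.
Test statistic: z = -0.01682/0.012757 = -1.318.

z = -1.318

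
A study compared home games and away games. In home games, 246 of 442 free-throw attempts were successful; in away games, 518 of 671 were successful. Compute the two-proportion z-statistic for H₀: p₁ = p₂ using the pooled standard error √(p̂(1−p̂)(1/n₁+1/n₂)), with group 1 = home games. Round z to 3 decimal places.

p̂₁ = 246/442 = 0.55656, p̂₂ = 518/671 = 0.77198.
Pooling: p̂ = 764/1113 = 0.68643.
SE = √[p̂(1−p̂)(1/n₁+1/n₂)] = √[0.68643·0.31357·(1/442+1/671)] ≈ 0.028421.
z = (p̂₁ − p̂₂)/SE = (0.55656 − 0.77198)/0.028421 = -0.21542/0.028421 = -7.580.

z = -7.580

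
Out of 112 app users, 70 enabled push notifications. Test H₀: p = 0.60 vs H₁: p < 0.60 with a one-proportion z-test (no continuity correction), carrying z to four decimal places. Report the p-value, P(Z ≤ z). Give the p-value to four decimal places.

p-value = 0.7054

Sample proportion p̂ = 70/112 = 0.62500.
SE₀ = √(0.60·0.40/112) = 0.046291.
Test statistic (full precision, shown to 4 dp): z = (70/112 − 0.60)/SE₀ ≈ 0.5401.
From the standard normal, P(Z ≤ z) = 0.7054.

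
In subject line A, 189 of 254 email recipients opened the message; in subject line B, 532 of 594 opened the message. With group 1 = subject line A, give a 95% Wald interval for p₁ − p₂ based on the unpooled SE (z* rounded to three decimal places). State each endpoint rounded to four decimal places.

(-0.2106, -0.0925)

p̂₁ = 189/254 = 0.74409, p̂₂ = 532/594 = 0.89562; p̂₁ − p̂₂ = -0.15153.
SE = √(0.000749677 + 0.000157378) = √0.000907055 = 0.030117.
The 95% critical value is z* = 1.960. Margin of error = 0.05903.
Interval: -0.15153 ± 0.05903 → (-0.2106, -0.0925).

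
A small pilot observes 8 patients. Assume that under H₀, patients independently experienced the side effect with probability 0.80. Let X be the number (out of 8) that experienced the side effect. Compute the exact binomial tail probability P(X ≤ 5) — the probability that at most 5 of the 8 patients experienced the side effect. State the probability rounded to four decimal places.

P = 0.2031

X ~ Binomial(n=8, p=0.80).
P(X ≤ 5) = Σ_{j=0}^{5} C(8,j)·0.80^j·0.20^{8−j}.
= 0.000003 + 0.000082 + 0.001147 + 0.009175 + 0.045875 + 0.146801 = 0.2031.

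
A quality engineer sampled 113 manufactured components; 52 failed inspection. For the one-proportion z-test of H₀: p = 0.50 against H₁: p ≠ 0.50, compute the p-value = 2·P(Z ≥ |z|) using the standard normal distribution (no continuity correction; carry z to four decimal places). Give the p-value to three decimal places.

Sample proportion p̂ = 52/113 = 0.46018.
SE₀ = √(0.50·0.50/113) = 0.047036.
Test statistic (full precision, shown to 4 dp): z = (52/113 − 0.50)/SE₀ ≈ -0.8466.
From the standard normal, 2·P(Z ≥ |z|) = 0.397.

p-value = 0.397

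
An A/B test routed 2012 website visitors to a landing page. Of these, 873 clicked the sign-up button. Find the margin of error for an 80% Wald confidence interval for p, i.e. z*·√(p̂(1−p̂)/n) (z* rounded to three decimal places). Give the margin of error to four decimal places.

Sample proportion p̂ = 873/2012 = 0.43390.
SE = √(p̂(1−p̂)/n) = √(0.245630/2012) = 0.011049.
z* = 1.282 at the 80% level.
ME = 1.282·0.011049 = 0.0142.

ME = 0.0142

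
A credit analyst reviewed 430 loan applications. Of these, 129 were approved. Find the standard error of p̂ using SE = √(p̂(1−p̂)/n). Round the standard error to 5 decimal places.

SE = 0.02210

p̂ = 129/430 = 0.30000.
p̂(1−p̂) = 0.30000·0.70000 = 0.210000.
SE = √(0.210000/430) = √0.000488372 = 0.02210.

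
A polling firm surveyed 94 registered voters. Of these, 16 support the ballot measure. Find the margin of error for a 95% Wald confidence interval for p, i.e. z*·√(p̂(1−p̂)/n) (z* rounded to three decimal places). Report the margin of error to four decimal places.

With x = 16 successes in n = 94, p̂ = 0.17021.
SE = √(p̂(1−p̂)/n) = √(0.141240/94) = 0.038763.
For 95% confidence, z* = 1.960.
Margin of error = z*·SE = 1.960 × 0.038763 = 0.0760.

ME = 0.0760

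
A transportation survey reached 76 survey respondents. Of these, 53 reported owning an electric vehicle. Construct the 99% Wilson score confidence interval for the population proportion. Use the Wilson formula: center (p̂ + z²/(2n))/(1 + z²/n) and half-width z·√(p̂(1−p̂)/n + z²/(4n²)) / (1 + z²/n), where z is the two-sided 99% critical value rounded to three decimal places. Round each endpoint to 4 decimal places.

p̂ = 53/76 = 0.69737; z = 2.576, so z² = 6.635776.
1 + z²/n = 1.087313.
Adjusted center: (0.69737 + z²/(2n))/1.087313 = 0.68152.
Radicand: p̂(1−p̂)/n + z²/(4n²) = 0.002776917 + 0.000287213 = 0.003064130.
Half-width = 2.576·√0.003064130/1.087313 = 0.13114.
CI: 0.68152 ± 0.13114 = (0.5504, 0.8127).

(0.5504, 0.8127)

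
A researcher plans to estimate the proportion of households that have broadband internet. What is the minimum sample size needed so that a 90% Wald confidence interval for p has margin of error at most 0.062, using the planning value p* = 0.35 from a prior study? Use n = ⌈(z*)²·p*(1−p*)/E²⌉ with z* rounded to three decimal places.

n = 161

For 90% confidence, z* = 1.645.
p*(1−p*) = 0.2275.
(z*)²·p*(1−p*)/E² = 2.706025·0.2275/0.003844 = 160.151.
⌈160.151⌉ = 161.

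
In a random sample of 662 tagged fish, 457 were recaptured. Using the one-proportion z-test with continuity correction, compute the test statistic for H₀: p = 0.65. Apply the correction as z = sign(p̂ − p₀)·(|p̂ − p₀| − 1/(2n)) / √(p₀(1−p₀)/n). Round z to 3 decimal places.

z = 2.135

The sample proportion is 457/662 = 0.69033. p̂ − p₀ = 0.040332.
1/(2n) = 0.000755.
Corrected numerator: |0.040332| − 0.000755 = 0.039577.
SE₀ = √(0.65·0.35/662) = 0.018538.
z = (+)0.039577/0.018538 = 2.135.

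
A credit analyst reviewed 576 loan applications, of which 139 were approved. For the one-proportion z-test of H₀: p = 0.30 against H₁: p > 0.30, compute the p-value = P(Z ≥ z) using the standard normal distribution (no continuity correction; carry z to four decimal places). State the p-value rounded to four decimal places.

The sample proportion is 139/576 = 0.24132.
Null standard error: √(0.30·0.70/576) = √0.000364583 = 0.019094.
Test statistic (full precision, shown to 4 dp): z = (139/576 − 0.30)/SE₀ ≈ -3.0732.
From the standard normal, P(Z ≥ z) = 0.9989.

p-value = 0.9989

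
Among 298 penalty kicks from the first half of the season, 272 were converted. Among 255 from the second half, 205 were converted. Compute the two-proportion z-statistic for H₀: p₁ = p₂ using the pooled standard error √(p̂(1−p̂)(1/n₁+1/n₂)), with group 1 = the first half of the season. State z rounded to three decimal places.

Sample proportions: p̂₁ = 272/298 = 0.91275 and p̂₂ = 205/255 = 0.80392.
Pooled p̂ = (272+205)/(298+255) = 477/553 = 0.86257.
Pooled SE = √[0.1185446·0.00727727] ≈ 0.029371.
z = 0.10883/0.029371 = 3.705.

z = 3.705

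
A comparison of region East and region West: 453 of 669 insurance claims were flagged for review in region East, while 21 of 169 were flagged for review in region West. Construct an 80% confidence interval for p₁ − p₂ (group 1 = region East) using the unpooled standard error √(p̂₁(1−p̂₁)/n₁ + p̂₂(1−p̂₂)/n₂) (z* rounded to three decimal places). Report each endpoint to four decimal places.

p̂₁ = 0.67713, p̂₂ = 0.12426, so the observed difference is 0.55287.
SE = √(0.000326794 + 0.000643904) = √0.000970698 = 0.031156.
The 80% critical value is z* = 1.282. Margin of error = 0.03994.
So the interval runs from 0.5129 to 0.5928.

(0.5129, 0.5928)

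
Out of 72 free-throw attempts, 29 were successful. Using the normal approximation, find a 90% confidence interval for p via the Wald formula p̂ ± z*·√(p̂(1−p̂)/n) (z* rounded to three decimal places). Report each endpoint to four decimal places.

Sample proportion p̂ = 29/72 = 0.40278.
Standard error of p̂: √(0.240548/72) = √0.003340942 = 0.057801.
For 90% confidence, z* = 1.645.
Margin of error: 1.645 × 0.057801 = 0.09508.
Interval: 0.40278 ± 0.09508 → (0.3077, 0.4979).

(0.3077, 0.4979)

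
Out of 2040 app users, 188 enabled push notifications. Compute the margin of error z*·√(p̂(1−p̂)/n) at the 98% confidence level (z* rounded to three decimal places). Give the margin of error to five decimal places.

Sample proportion p̂ = 188/2040 = 0.09216.
SE(p̂) = √(0.09216·0.90784/2040) = 0.006404.
The 98% critical value is z* = 2.326.
ME = 2.326·0.006404 = 0.01490.

ME = 0.01490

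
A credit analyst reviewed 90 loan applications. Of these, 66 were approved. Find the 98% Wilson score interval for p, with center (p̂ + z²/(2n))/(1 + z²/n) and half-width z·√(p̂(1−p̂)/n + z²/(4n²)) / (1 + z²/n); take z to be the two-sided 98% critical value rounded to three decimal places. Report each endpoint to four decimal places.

p̂ = 66/90 = 0.73333; z = 2.326, so z² = 5.410276.
Denominator 1 + z²/n = 1 + 5.410276/90 = 1.060114.
Adjusted center: (0.73333 + z²/(2n))/1.060114 = 0.72010.
Radicand: p̂(1−p̂)/n + z²/(4n²) = 0.002172840 + 0.000166984 = 0.002339824.
Half-width = 2.326·√0.002339824/1.060114 = 0.10613.
Interval: 0.72010 ± 0.10613 → (0.6140, 0.8262).

(0.6140, 0.8262)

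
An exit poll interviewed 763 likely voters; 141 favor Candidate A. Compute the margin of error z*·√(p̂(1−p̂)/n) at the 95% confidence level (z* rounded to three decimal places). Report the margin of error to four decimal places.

p̂ = 141/763 = 0.18480.
SE = √(p̂(1−p̂)/n) = √(0.150647/763) = 0.014051.
The 95% critical value is z* = 1.960.
ME = 1.960·0.014051 = 0.0275.

ME = 0.0275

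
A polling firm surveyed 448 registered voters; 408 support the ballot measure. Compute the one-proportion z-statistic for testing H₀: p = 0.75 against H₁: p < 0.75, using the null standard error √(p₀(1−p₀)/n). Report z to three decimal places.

z = 7.856

Sample proportion p̂ = 408/448 = 0.91071.
SE₀ = √(0.75·0.25/448) = 0.020458.
Test statistic: z = 0.16071/0.020458 = 7.856.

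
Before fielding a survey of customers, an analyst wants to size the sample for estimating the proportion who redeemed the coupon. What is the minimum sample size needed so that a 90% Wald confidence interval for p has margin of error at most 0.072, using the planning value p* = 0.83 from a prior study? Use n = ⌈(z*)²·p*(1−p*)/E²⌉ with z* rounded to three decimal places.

z* = 1.645 at the 90% level.
p*(1−p*) = 0.83·0.17 = 0.1411.
(z*)²·p*(1−p*)/E² = 2.706025·0.1411/0.005184 = 73.654.
Rounding up, n = 74.

n = 74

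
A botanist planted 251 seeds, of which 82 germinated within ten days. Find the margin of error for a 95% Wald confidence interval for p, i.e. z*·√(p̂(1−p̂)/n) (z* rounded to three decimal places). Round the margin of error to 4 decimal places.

ME = 0.0580

With x = 82 successes in n = 251, p̂ = 0.32669.
Standard error of p̂: √(0.219965/251) = √0.000876354 = 0.029603.
z* = 1.960 at the 95% level.
So ME = 0.0580.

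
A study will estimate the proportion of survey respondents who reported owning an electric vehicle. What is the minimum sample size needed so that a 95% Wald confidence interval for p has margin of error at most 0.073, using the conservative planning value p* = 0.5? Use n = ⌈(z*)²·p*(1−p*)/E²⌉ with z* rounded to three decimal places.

n = 181

z* = 1.960 at the 95% level.
p*(1−p*) = 0.50·0.50 = 0.2500.
(z*)²·p*(1−p*)/E² = 3.841600·0.2500/0.005329 = 180.221.
⌈180.221⌉ = 181.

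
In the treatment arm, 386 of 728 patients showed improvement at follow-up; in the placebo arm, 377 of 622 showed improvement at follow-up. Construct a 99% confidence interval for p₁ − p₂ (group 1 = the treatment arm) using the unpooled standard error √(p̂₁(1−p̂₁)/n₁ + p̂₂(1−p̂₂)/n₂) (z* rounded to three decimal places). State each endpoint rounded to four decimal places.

(-0.1453, -0.0065)

p̂₁ = 0.53022, p̂₂ = 0.60611, so the observed difference is -0.07589.
SE = √(0.000342152 + 0.000383828) = √0.000725980 = 0.026944.
For 99% confidence, z* = 2.576. Margin = 2.576·0.026944 = 0.06941.
CI: -0.07589 ± 0.06941 = (-0.1453, -0.0065).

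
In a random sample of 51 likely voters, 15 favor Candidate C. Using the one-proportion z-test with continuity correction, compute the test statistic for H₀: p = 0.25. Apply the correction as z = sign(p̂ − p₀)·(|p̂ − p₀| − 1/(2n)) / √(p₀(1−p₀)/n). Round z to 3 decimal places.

The sample proportion is 15/51 = 0.29412. p̂ − p₀ = 0.044118.
1/(2n) = 0.009804.
Corrected numerator: |0.044118| − 0.009804 = 0.034314.
SE₀ = √(0.25·0.75/51) = 0.060634.
z = +0.034314/0.060634 = 0.566.

z = 0.566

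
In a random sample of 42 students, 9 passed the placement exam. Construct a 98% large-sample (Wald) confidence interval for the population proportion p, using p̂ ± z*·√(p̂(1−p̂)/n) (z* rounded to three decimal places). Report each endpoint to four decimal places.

With x = 9 successes in n = 42, p̂ = 0.21429.
SE(p̂) = √(0.21429·0.78571/42) = 0.063315.
For 98% confidence, z* = 2.326.
Margin = 2.326·0.063315 = 0.14727.
Interval: 0.21429 ± 0.14727 → (0.0670, 0.3616).

(0.0670, 0.3616)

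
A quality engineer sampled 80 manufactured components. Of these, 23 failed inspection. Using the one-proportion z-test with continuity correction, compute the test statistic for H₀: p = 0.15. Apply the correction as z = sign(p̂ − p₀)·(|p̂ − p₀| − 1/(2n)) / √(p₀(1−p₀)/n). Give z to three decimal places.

z = 3.288

Sample proportion p̂ = 23/80 = 0.28750. p̂ − p₀ = 0.137500.
1/(2n) = 0.006250.
Corrected numerator: |0.137500| − 0.006250 = 0.131250.
Under H₀, SE = √(p₀(1−p₀)/n) = √(0.15·0.85/80) = √0.001593750 = 0.039922.
z = +0.131250/0.039922 = 3.288.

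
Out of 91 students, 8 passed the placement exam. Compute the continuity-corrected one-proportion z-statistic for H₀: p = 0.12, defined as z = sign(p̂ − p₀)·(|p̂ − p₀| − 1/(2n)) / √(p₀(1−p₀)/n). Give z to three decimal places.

Sample proportion p̂ = 8/91 = 0.08791. p̂ − p₀ = -0.032088.
1/(2n) = 0.005495.
Corrected numerator: |-0.032088| − 0.005495 = 0.026593.
SE₀ = √(0.12·0.88/91) = 0.034065.
z = −0.026593/0.034065 = -0.781.

z = -0.781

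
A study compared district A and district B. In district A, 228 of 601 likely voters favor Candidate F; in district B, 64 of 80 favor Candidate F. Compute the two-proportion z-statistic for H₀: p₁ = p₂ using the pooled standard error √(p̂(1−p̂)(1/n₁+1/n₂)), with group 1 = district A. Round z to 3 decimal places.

z = -7.142

p̂₁ = 228/601 = 0.37937, p̂₂ = 64/80 = 0.80000.
Pooled p̂ = (228+64)/(601+80) = 292/681 = 0.42878.
SE = √[p̂(1−p̂)(1/n₁+1/n₂)] = √[0.42878·0.57122·(1/601+1/80)] ≈ 0.058899.
z = (p̂₁ − p̂₂)/SE = (0.37937 − 0.80000)/0.058899 = -0.42063/0.058899 = -7.142.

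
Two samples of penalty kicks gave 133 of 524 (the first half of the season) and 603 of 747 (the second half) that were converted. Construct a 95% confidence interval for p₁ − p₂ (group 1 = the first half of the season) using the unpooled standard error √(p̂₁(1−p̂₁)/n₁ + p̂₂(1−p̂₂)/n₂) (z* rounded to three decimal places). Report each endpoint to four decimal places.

(-0.6002, -0.5066)

p̂₁ = 0.25382, p̂₂ = 0.80723, so the observed difference is -0.55341.
Unpooled SE = √(p̂₁(1−p̂₁)/n₁ + p̂₂(1−p̂₂)/n₂) = √(0.000361439 + 0.000208314) = 0.023869.
The 95% critical value is z* = 1.960. Margin of error = 0.04678.
So the interval runs from -0.6002 to -0.5066.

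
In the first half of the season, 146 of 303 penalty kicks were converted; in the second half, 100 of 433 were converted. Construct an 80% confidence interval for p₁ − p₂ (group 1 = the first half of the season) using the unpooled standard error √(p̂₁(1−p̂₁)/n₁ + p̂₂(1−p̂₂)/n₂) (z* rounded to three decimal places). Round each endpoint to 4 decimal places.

(0.2059, 0.2959)

p̂₁ = 0.48185, p̂₂ = 0.23095, so the observed difference is 0.25090.
Unpooled SE = √(p̂₁(1−p̂₁)/n₁ + p̂₂(1−p̂₂)/n₂) = √(0.000823995 + 0.000410186) = 0.035131.
The 80% critical value is z* = 1.282. Margin of error = 0.04504.
So the interval runs from 0.2059 to 0.2959.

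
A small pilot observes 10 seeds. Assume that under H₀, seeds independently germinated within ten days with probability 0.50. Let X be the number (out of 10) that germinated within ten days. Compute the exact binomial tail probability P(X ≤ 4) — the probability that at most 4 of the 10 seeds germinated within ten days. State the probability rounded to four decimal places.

X is binomial with n = 10 and p = 0.50.
P(X ≤ 4) = Σ_{j=0}^{4} C(10,j)·0.50^j·0.50^{10−j}.
= 0.000977 + 0.009766 + 0.043945 + 0.117188 + 0.205078 = 0.3770.

P = 0.3770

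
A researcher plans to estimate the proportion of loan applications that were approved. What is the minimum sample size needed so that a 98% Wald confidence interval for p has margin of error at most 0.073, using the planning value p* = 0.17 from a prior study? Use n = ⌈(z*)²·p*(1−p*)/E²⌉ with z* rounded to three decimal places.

z* = 2.326 at the 98% level.
p*(1−p*) = 0.1411.
(z*)²·p*(1−p*)/E² = 5.410276·0.1411/0.005329 = 143.252.
⌈143.252⌉ = 144.

n = 144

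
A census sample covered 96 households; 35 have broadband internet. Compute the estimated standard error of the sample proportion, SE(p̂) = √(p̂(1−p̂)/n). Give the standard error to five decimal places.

p̂ = 35/96 = 0.36458.
p̂(1−p̂) = 0.231661.
SE = √(0.231661/96) = √0.002413135 = 0.04912.

SE = 0.04912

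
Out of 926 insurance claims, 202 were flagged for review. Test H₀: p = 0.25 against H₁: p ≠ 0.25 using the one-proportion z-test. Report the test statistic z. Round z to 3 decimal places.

z = -2.239

With x = 202 successes in n = 926, p̂ = 0.21814.
SE₀ = √(0.25·0.75/926) = 0.014230.
z = (p̂ − p₀)/SE = (0.21814 − 0.25)/0.014230 = -2.239.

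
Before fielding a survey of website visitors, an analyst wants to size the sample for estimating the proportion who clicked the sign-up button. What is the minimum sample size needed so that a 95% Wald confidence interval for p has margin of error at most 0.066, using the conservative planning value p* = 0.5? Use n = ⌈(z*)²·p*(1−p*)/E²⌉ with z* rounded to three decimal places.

z* = 1.960 at the 95% level.
p*(1−p*) = 0.2500.
Required n before rounding: 3.841600 × 0.2500 / 0.066² = 220.478.
Rounding up, n = 221.

n = 221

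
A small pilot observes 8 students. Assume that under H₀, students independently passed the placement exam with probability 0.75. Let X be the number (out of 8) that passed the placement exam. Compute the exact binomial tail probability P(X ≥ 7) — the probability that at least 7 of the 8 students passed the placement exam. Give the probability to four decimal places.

P = 0.3671

X ~ Binomial(n=8, p=0.75).
P(X ≥ 7) = C(8,7)·0.75^7·0.25^1 + C(8,8)·0.75^8·0.25^0.
= 0.266968 + 0.100113 = 0.3671.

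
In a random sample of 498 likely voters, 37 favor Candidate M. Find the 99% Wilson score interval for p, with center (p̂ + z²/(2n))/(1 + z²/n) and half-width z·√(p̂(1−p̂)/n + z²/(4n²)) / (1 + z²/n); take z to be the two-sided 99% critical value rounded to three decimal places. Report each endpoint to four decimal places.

(0.0493, 0.1105)

p̂ = 37/498 = 0.07430; z = 2.576, so z² = 6.635776.
Denominator 1 + z²/n = 1 + 6.635776/498 = 1.013325.
Center = (0.07430 + 0.006662)/1.013325 = 0.07990.
Radicand: p̂(1−p̂)/n + z²/(4n²) = 0.000138107 + 0.000006689 = 0.000144796.
Half-width = 2.576·√0.000144796/1.013325 = 0.03059.
Interval: 0.07990 ± 0.03059 → (0.0493, 0.1105).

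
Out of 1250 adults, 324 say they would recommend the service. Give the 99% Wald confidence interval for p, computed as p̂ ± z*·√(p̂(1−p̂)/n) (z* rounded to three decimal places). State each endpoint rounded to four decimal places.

Sample proportion p̂ = 324/1250 = 0.25920.
SE(p̂) = √(0.25920·0.74080/1250) = 0.012394.
The 99% critical value is z* = 2.576.
Margin of error: 2.576 × 0.012394 = 0.03193.
Interval: 0.25920 ± 0.03193 → (0.2273, 0.2911).

(0.2273, 0.2911)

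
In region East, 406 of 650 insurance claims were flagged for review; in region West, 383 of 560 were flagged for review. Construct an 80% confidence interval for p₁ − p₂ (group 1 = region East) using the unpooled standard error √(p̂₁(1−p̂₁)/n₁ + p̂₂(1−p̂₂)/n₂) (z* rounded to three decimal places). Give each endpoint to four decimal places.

(-0.0943, -0.0243)

p̂₁ = 0.62462, p̂₂ = 0.68393, so the observed difference is -0.05931.
Unpooled SE = √(p̂₁(1−p̂₁)/n₁ + p̂₂(1−p̂₂)/n₂) = √(0.000360725 + 0.000386018) = 0.027327.
z* = 1.282 at the 80% level. Margin = 1.282·0.027327 = 0.03503.
CI: -0.05931 ± 0.03503 = (-0.0943, -0.0243).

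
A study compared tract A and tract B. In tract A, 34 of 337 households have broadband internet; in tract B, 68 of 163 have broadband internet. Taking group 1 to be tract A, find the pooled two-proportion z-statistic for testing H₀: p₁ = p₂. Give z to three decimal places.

z = -8.227

Sample proportions: p̂₁ = 34/337 = 0.10089 and p̂₂ = 68/163 = 0.41718.
Pooled p̂ = (34+68)/(337+163) = 102/500 = 0.20400.
SE = √[p̂(1−p̂)(1/n₁+1/n₂)] = √[0.20400·0.79600·(1/337+1/163)] ≈ 0.038446.
z = -0.31629/0.038446 = -8.227.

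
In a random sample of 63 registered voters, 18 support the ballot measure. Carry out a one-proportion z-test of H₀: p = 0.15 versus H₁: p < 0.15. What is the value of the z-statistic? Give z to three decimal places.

p̂ = 18/63 = 0.28571.
Null standard error: √(0.15·0.85/63) = √0.002023810 = 0.044987.
z = (p̂ − p₀)/SE = (0.28571 − 0.15)/0.044987 = 3.017.

z = 3.017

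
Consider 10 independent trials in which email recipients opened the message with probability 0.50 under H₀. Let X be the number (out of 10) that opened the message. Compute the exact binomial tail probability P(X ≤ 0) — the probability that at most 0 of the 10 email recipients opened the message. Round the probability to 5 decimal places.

X is binomial with n = 10 and p = 0.50.
P(X ≤ 0) = C(10,0)·0.50^0·0.50^10.
= 0.000977 = 0.00098.

P = 0.00098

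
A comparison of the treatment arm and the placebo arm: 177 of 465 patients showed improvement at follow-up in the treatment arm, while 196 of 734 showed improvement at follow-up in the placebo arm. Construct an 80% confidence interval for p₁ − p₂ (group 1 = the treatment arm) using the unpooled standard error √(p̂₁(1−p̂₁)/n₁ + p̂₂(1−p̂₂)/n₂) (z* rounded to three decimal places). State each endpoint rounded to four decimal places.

p̂₁ = 0.38065, p̂₂ = 0.26703, so the observed difference is 0.11362.
SE = √(0.000506999 + 0.000266655) = √0.000773654 = 0.027815.
z* = 1.282 at the 80% level. Margin of error = 0.03566.
So the interval runs from 0.0780 to 0.1493.

(0.0780, 0.1493)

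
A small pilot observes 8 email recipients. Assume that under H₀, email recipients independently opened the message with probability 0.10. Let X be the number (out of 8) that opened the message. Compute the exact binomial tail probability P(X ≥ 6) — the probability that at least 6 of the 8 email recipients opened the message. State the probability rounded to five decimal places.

P = 0.00002

X ~ Binomial(n=8, p=0.10).
P(X ≥ 6) = C(8,6)·0.10^6·0.90^2 + C(8,7)·0.10^7·0.90^1 + C(8,8)·0.10^8·0.90^0.
= 0.000023 + 0.000001 + 0.000000 = 0.00002.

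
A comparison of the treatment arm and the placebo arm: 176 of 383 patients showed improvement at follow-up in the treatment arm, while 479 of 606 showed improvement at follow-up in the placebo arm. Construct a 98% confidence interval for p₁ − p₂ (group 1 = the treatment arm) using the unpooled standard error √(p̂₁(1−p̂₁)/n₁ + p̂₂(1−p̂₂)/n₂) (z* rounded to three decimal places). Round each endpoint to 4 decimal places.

(-0.4015, -0.2603)

p̂₁ = 176/383 = 0.45953, p̂₂ = 479/606 = 0.79043; p̂₁ − p̂₂ = -0.33090.
SE = √(0.000648465 + 0.000273351) = √0.000921816 = 0.030361.
z* = 2.326 at the 98% level. Margin = 2.326·0.030361 = 0.07062.
So the interval runs from -0.4015 to -0.2603.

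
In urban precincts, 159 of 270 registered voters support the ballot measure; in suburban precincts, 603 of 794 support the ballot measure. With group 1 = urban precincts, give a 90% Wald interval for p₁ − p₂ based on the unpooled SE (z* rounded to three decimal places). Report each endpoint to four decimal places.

(-0.2258, -0.1153)

p̂₁ = 159/270 = 0.58889, p̂₂ = 603/794 = 0.75945; p̂₁ − p̂₂ = -0.17056.
Unpooled SE = √(p̂₁(1−p̂₁)/n₁ + p̂₂(1−p̂₂)/n₂) = √(0.000896662 + 0.000230085) = 0.033567.
The 90% critical value is z* = 1.645. Margin of error = 0.05522.
Interval: -0.17056 ± 0.05522 → (-0.2258, -0.1153).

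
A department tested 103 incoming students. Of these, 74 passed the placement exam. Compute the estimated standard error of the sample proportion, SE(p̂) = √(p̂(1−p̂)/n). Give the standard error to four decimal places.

SE = 0.0443

Sample proportion p̂ = 74/103 = 0.71845.
p̂(1−p̂) = 0.202280.
SE = √(0.202280/103) = 0.0443.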